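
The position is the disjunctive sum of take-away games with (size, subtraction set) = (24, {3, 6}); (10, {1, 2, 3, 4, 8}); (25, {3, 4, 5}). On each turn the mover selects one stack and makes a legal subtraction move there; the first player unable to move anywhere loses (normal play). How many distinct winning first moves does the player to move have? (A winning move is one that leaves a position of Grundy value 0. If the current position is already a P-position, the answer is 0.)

4

Stack A, S = {3, 6}:
G(0) = 0
G(1) = mex{} = 0
G(2) = mex{} = 0
G(3) = mex{0} = 1
G(4) = mex{0} = 1
G(5) = mex{0} = 1
G(6) = mex{1,0} = 2
G(7) = mex{1,0} = 2
G(8) = mex{1,0} = 2
G(9) = mex{2,1} = 0
G(10) = mex{2,1} = 0
G(11) = mex{2,1} = 0
G(12) = mex{0,2} = 1
G(13) = mex{0,2} = 1
G(14) = mex{0,2} = 1
G(15) = mex{1,0} = 2
G(16) = mex{1,0} = 2
G(17) = mex{1,0} = 2
G(18) = mex{2,1} = 0
G(19) = mex{2,1} = 0
G(20) = mex{2,1} = 0
G(21) = mex{0,2} = 1
G(22) = mex{0,2} = 1
G(23) = mex{0,2} = 1
G(24) = mex{1,0} = 2
G_A(24) = 2.
Stack B, S = {1, 2, 3, 4, 8}:
G(0) = 0
G(1) = mex{0} = 1
G(2) = mex{1,0} = 2
G(3) = mex{2,1,0} = 3
G(4) = mex{3,2,1,0} = 4
G(5) = mex{4,3,2,1} = 0
G(6) = mex{0,4,3,2} = 1
G(7) = mex{1,0,4,3} = 2
G(8) = mex{2,1,0,4,0} = 3
G(9) = mex{3,2,1,0,1} = 4
G(10) = mex{4,3,2,1,2} = 0
G_B(10) = 0.
Stack C, S = {3, 4, 5}:
n :  0  1  2  3  4  5  6  7  8  9 10 11 12 13 14 15 16 17 18 19 20 21 22 23 24 25
G :  0  0  0  1  1  1  2  2  0  0  0  1  1  1  2  2  0  0  0  1  1  1  2  2  0  0
G_C(25) = 0.
Combined Grundy value = 2 ⊕ 0 ⊕ 0 = 2.
A winning move leaves total XOR = 0, i.e. changes one component's Grundy value g to g ⊕ X where X is the current total.
Stack A: need g' = 2⊕2 = 0. Options: 24−3→G=1, 24−6→G=0. Hits: 1.
Stack B: need g' = 0⊕2 = 2. Options: 10−1→G=4, 10−2→G=3, 10−3→G=2, 10−4→G=1, 10−8→G=2. Hits: 2.
Stack C: need g' = 0⊕2 = 2. Options: 25−3→G=2, 25−4→G=1, 25−5→G=1. Hits: 1.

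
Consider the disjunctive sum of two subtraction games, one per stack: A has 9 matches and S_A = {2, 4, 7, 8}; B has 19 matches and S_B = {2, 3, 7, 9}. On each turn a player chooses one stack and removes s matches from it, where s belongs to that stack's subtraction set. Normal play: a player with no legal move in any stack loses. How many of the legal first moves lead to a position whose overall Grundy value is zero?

1

Stack A, S = {2, 4, 7, 8}:
n : 0 1 2 3 4 5 6 7 8 9
G : 0 0 1 1 2 2 0 3 1 4
G_A(9) = 4.
Stack B, S = {2, 3, 7, 9}:
G(0) = 0
G(1) = mex{} = 0
G(2) = mex{0} = 1
G(3) = mex{0,0} = 1
G(4) = mex{1,0} = 2
G(5) = mex{1,1} = 0
G(6) = mex{2,1} = 0
G(7) = mex{0,2,0} = 1
G(8) = mex{0,0,0} = 1
G(9) = mex{1,0,1,0} = 2
G(10) = mex{1,1,1,0} = 2
G(11) = mex{2,1,2,1} = 0
G(12) = mex{2,2,0,1} = 3
G(13) = mex{0,2,0,2} = 1
G(14) = mex{3,0,1,0} = 2
G(15) = mex{1,3,1,0} = 2
G(16) = mex{2,1,2,1} = 0
G(17) = mex{2,2,2,1} = 0
G(18) = mex{0,2,0,2} = 1
G(19) = mex{0,0,3,2} = 1
G_B(19) = 1.
Combined Grundy value = 4 ⊕ 1 = 5.
A winning move leaves total XOR = 0, i.e. changes one component's Grundy value g to g ⊕ X where X is the current total.
Stack A: need g' = 4⊕5 = 1. Options: 9−2→G=3, 9−4→G=2, 9−7→G=1, 9−8→G=0. Hits: 1.
Stack B: need g' = 1⊕5 = 4. Options: 19−2→G=0, 19−3→G=0, 19−7→G=3, 19−9→G=2. Hits: 0.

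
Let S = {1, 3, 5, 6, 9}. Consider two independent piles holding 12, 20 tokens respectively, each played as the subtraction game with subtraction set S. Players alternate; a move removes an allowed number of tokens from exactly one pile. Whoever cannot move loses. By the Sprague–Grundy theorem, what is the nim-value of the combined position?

2

All piles use S = {1, 3, 5, 6, 9}:
n :  0  1  2  3  4  5  6  7  8  9 10 11 12 13 14 15 16 17 18 19 20
G :  0  1  0  1  0  1  2  3  2  3  2  3  0  1  0  1  0  1  2  3  2
Pile A: G(12) = 0.
Pile B: G(20) = 2.
Combined Grundy value = 0 ⊕ 2 = 2.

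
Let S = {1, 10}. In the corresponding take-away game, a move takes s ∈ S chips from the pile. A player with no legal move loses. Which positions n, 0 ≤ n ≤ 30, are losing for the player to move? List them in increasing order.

0, 2, 4, 6, 8, 11, 13, 15, 17, 19, 22, 24, 26, 28, 30

n :  0  1  2  3  4  5  6  7  8  9 10 11 12 13 14 15 16 17 18 19 20 21 22 23 24 25 26 27 28 29 30
G :  0  1  0  1  0  1  0  1  0  1  2  0  1  0  1  0  1  0  1  0  1  2  0  1  0  1  0  1  0  1  0
P-positions are exactly the n with G(n) = 0.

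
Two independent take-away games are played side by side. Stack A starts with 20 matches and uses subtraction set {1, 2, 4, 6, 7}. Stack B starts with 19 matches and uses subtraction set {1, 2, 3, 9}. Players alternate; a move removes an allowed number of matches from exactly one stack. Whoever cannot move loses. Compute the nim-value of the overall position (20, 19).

Stack A, S = {1, 2, 4, 6, 7}:
n :  0  1  2  3  4  5  6  7  8  9 10 11 12 13 14 15 16 17 18 19 20
G :  0  1  2  0  1  2  3  4  0  1  2  0  1  2  3  4  0  1  2  0  1
G_A(20) = 1.
Stack B, S = {1, 2, 3, 9}:
n :  0  1  2  3  4  5  6  7  8  9 10 11 12 13 14 15 16 17 18 19
G :  0  1  2  3  0  1  2  3  0  1  2  3  0  1  2  3  0  1  2  3
G_B(19) = 3.
Combined Grundy value = 1 ⊕ 3 = 2.

2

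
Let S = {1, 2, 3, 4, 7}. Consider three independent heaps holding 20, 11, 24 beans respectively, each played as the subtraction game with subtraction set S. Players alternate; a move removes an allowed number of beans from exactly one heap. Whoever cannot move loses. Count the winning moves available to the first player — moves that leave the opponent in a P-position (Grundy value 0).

3

All heaps use S = {1, 2, 3, 4, 7}:
n :  0  1  2  3  4  5  6  7  8  9 10 11 12 13 14 15 16 17 18 19 20 21 22 23 24
G :  0  1  2  3  4  0  1  2  3  4  0  1  2  3  4  0  1  2  3  4  0  1  2  3  4
Heap A: G(20) = 0.
Heap B: G(11) = 1.
Heap C: G(24) = 4.
Combined Grundy value = 0 ⊕ 1 ⊕ 4 = 5.
A winning move leaves total XOR = 0, i.e. changes one component's Grundy value g to g ⊕ X where X is the current total.
Heap A: need g' = 0⊕5 = 5. Options: 20−1→G=4, 20−2→G=3, 20−3→G=2, 20−4→G=1, 20−7→G=3. Hits: 0.
Heap B: need g' = 1⊕5 = 4. Options: 11−1→G=0, 11−2→G=4, 11−3→G=3, 11−4→G=2, 11−7→G=4. Hits: 2.
Heap C: need g' = 4⊕5 = 1. Options: 24−1→G=3, 24−2→G=2, 24−3→G=1, 24−4→G=0, 24−7→G=2. Hits: 1.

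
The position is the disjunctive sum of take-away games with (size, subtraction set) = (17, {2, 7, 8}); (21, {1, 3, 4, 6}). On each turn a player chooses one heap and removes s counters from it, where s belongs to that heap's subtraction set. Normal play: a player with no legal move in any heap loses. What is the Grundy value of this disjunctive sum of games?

1

Heap A, S = {2, 7, 8}:
n :  0  1  2  3  4  5  6  7  8  9 10 11 12 13 14 15 16 17
G :  0  0  1  1  0  0  1  1  2  2  0  3  1  2  0  0  1  1
G_A(17) = 1.
Heap B, S = {1, 3, 4, 6}:
G(0) = 0
G(1) = mex{0} = 1
G(2) = mex{1} = 0
G(3) = mex{0,0} = 1
G(4) = mex{1,1,0} = 2
G(5) = mex{2,0,1} = 3
G(6) = mex{3,1,0,0} = 2
G(7) = mex{2,2,1,1} = 0
G(8) = mex{0,3,2,0} = 1
G(9) = mex{1,2,3,1} = 0
G(10) = mex{0,0,2,2} = 1
G(11) = mex{1,1,0,3} = 2
G(12) = mex{2,0,1,2} = 3
G(13) = mex{3,1,0,0} = 2
G(14) = mex{2,2,1,1} = 0
G(15) = mex{0,3,2,0} = 1
G(16) = mex{1,2,3,1} = 0
G(17) = mex{0,0,2,2} = 1
G(18) = mex{1,1,0,3} = 2
G(19) = mex{2,0,1,2} = 3
G(20) = mex{3,1,0,0} = 2
G(21) = mex{2,2,1,1} = 0
G_B(21) = 0.
Combined Grundy value = 1 ⊕ 0 = 1.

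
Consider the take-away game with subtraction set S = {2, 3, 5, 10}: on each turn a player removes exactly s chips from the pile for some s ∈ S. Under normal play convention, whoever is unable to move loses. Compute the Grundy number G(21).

0

G(0) = 0
G(1) = mex{} = 0
G(2) = mex{0} = 1
G(3) = mex{0,0} = 1
G(4) = mex{1,0} = 2
G(5) = mex{1,1,0} = 2
G(6) = mex{2,1,0} = 3
G(7) = mex{2,2,1} = 0
G(8) = mex{3,2,1} = 0
G(9) = mex{0,3,2} = 1
G(10) = mex{0,0,2,0} = 1
G(11) = mex{1,0,3,0} = 2
G(12) = mex{1,1,0,1} = 2
G(13) = mex{2,1,0,1} = 3
G(14) = mex{2,2,1,2} = 0
G(15) = mex{3,2,1,2} = 0
G(16) = mex{0,3,2,3} = 1
G(17) = mex{0,0,2,0} = 1
G(18) = mex{1,0,3,0} = 2
G(19) = mex{1,1,0,1} = 2
G(20) = mex{2,1,0,1} = 3
G(21) = mex{2,2,1,2} = 0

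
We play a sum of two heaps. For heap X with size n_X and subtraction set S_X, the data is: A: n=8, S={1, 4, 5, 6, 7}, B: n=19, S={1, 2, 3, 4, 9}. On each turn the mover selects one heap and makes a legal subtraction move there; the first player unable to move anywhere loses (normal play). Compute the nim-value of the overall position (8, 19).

0

Heap A, S = {1, 4, 5, 6, 7}:
G(0) = 0
G(1) = mex{0} = 1
G(2) = mex{1} = 0
G(3) = mex{0} = 1
G(4) = mex{1,0} = 2
G(5) = mex{2,1,0} = 3
G(6) = mex{3,0,1,0} = 2
G(7) = mex{2,1,0,1,0} = 3
G(8) = mex{3,2,1,0,1} = 4
G_A(8) = 4.
Heap B, S = {1, 2, 3, 4, 9}:
n :  0  1  2  3  4  5  6  7  8  9 10 11 12 13 14 15 16 17 18 19
G :  0  1  2  3  4  0  1  2  3  4  0  1  2  3  4  0  1  2  3  4
G_B(19) = 4.
Combined Grundy value = 4 ⊕ 4 = 0.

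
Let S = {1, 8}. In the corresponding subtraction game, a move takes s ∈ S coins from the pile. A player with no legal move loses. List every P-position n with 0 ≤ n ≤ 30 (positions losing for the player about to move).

0, 2, 4, 6, 9, 11, 13, 15, 18, 20, 22, 24, 27, 29

G(0) = 0
G(1) = mex{0} = 1
G(2) = mex{1} = 0
G(3) = mex{0} = 1
G(4) = mex{1} = 0
G(5) = mex{0} = 1
G(6) = mex{1} = 0
G(7) = mex{0} = 1
G(8) = mex{1,0} = 2
G(9) = mex{2,1} = 0
G(10) = mex{0,0} = 1
G(11) = mex{1,1} = 0
G(12) = mex{0,0} = 1
G(13) = mex{1,1} = 0
G(14) = mex{0,0} = 1
G(15) = mex{1,1} = 0
G(16) = mex{0,2} = 1
G(17) = mex{1,0} = 2
G(18) = mex{2,1} = 0
G(19) = mex{0,0} = 1
G(20) = mex{1,1} = 0
G(21) = mex{0,0} = 1
G(22) = mex{1,1} = 0
G(23) = mex{0,0} = 1
G(24) = mex{1,1} = 0
G(25) = mex{0,2} = 1
G(26) = mex{1,0} = 2
G(27) = mex{2,1} = 0
G(28) = mex{0,0} = 1
G(29) = mex{1,1} = 0
G(30) = mex{0,0} = 1
P-positions are exactly the n with G(n) = 0.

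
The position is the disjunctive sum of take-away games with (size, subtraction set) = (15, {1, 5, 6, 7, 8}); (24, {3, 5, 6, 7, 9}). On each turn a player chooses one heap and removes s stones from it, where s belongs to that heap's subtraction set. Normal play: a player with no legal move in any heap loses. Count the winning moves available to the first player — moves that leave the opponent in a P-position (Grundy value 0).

Heap A, S = {1, 5, 6, 7, 8}:
n :  0  1  2  3  4  5  6  7  8  9 10 11 12 13 14 15
G :  0  1  0  1  0  1  2  3  2  3  2  3  4  0  1  0
G_A(15) = 0.
Heap B, S = {3, 5, 6, 7, 9}:
n :  0  1  2  3  4  5  6  7  8  9 10 11 12 13 14 15 16 17 18 19 20 21 22 23 24
G :  0  0  0  1  1  1  2  2  2  3  3  3  0  0  0  1  1  1  2  2  2  3  3  3  0
G_B(24) = 0.
Combined Grundy value = 0 ⊕ 0 = 0.
A winning move leaves total XOR = 0, i.e. changes one component's Grundy value g to g ⊕ X where X is the current total.
Heap A: target g' = 0⊕0 = 0, but every legal move changes the Grundy value (mex property), so 0 moves.
Heap B: target g' = 0⊕0 = 0, but every legal move changes the Grundy value (mex property), so 0 moves.

0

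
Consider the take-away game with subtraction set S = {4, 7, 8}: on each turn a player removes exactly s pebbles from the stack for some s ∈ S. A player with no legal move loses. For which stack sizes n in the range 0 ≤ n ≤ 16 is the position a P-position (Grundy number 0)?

n :  0  1  2  3  4  5  6  7  8  9 10 11 12 13 14 15 16
G :  0  0  0  0  1  1  1  1  2  2  2  2  0  0  0  0  1
P-positions are exactly the n with G(n) = 0.

0, 1, 2, 3, 12, 13, 14, 15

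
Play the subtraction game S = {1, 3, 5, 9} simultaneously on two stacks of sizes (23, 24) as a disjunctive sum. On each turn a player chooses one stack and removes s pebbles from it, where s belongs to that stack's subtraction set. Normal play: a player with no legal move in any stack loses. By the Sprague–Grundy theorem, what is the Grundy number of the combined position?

All stacks use S = {1, 3, 5, 9}:
n :  0  1  2  3  4  5  6  7  8  9 10 11 12 13 14 15 16 17 18 19 20 21 22 23 24
G :  0  1  0  1  0  1  0  1  0  1  0  1  0  1  0  1  0  1  0  1  0  1  0  1  0
Stack A: G(23) = 1.
Stack B: G(24) = 0.
Combined Grundy value = 1 ⊕ 0 = 1.

1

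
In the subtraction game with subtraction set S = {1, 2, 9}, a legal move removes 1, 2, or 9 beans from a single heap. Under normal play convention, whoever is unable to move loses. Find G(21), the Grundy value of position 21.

G(0) = 0
G(1) = mex{0} = 1
G(2) = mex{1,0} = 2
G(3) = mex{2,1} = 0
G(4) = mex{0,2} = 1
G(5) = mex{1,0} = 2
G(6) = mex{2,1} = 0
G(7) = mex{0,2} = 1
G(8) = mex{1,0} = 2
G(9) = mex{2,1,0} = 3
G(10) = mex{3,2,1} = 0
G(11) = mex{0,3,2} = 1
G(12) = mex{1,0,0} = 2
G(13) = mex{2,1,1} = 0
G(14) = mex{0,2,2} = 1
G(15) = mex{1,0,0} = 2
G(16) = mex{2,1,1} = 0
G(17) = mex{0,2,2} = 1
G(18) = mex{1,0,3} = 2
G(19) = mex{2,1,0} = 3
G(20) = mex{3,2,1} = 0
G(21) = mex{0,3,2} = 1

1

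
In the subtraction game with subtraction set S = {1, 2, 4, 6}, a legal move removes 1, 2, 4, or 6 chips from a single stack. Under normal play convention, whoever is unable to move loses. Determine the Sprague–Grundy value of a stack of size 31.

n :  0  1  2  3  4  5  6  7  8  9 10 11 12 13 14 15 16 17 18 19 20 21 22 23 24 25 26 27 28 29 30 31
G :  0  1  2  0  1  2  3  4  0  1  2  0  1  2  3  4  0  1  2  0  1  2  3  4  0  1  2  0  1  2  3  4

4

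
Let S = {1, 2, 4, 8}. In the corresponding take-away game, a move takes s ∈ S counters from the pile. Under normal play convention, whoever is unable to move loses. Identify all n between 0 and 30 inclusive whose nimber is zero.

0, 3, 6, 9, 12, 15, 18, 21, 24, 27, 30

G(0) = 0
G(1) = mex{0} = 1
G(2) = mex{1,0} = 2
G(3) = mex{2,1} = 0
G(4) = mex{0,2,0} = 1
G(5) = mex{1,0,1} = 2
G(6) = mex{2,1,2} = 0
G(7) = mex{0,2,0} = 1
G(8) = mex{1,0,1,0} = 2
G(9) = mex{2,1,2,1} = 0
G(10) = mex{0,2,0,2} = 1
G(11) = mex{1,0,1,0} = 2
G(12) = mex{2,1,2,1} = 0
G(13) = mex{0,2,0,2} = 1
G(14) = mex{1,0,1,0} = 2
G(15) = mex{2,1,2,1} = 0
G(16) = mex{0,2,0,2} = 1
G(17) = mex{1,0,1,0} = 2
G(18) = mex{2,1,2,1} = 0
G(19) = mex{0,2,0,2} = 1
G(20) = mex{1,0,1,0} = 2
G(21) = mex{2,1,2,1} = 0
G(22) = mex{0,2,0,2} = 1
G(23) = mex{1,0,1,0} = 2
G(24) = mex{2,1,2,1} = 0
G(25) = mex{0,2,0,2} = 1
G(26) = mex{1,0,1,0} = 2
G(27) = mex{2,1,2,1} = 0
G(28) = mex{0,2,0,2} = 1
G(29) = mex{1,0,1,0} = 2
G(30) = mex{2,1,2,1} = 0
P-positions are exactly the n with G(n) = 0.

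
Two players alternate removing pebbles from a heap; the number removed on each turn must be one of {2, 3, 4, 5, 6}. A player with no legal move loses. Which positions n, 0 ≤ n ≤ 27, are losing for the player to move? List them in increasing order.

0, 1, 8, 9, 16, 17, 24, 25

n :  0  1  2  3  4  5  6  7  8  9 10 11 12 13 14 15 16 17 18 19 20 21 22 23 24 25 26 27
G :  0  0  1  1  2  2  3  3  0  0  1  1  2  2  3  3  0  0  1  1  2  2  3  3  0  0  1  1
P-positions are exactly the n with G(n) = 0.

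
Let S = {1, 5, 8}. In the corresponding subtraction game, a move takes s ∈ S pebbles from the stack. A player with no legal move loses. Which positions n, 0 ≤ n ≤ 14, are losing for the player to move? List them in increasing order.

0, 2, 4, 6, 13

n :  0  1  2  3  4  5  6  7  8  9 10 11 12 13 14
G :  0  1  0  1  0  1  0  1  2  3  2  3  2  0  1
P-positions are exactly the n with G(n) = 0.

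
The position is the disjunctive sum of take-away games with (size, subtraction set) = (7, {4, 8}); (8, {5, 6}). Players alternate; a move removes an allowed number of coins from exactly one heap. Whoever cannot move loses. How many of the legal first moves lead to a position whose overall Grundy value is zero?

0

Heap A, S = {4, 8}:
G(0) = 0
G(1) = mex{} = 0
G(2) = mex{} = 0
G(3) = mex{} = 0
G(4) = mex{0} = 1
G(5) = mex{0} = 1
G(6) = mex{0} = 1
G(7) = mex{0} = 1
G_A(7) = 1.
Heap B, S = {5, 6}:
n : 0 1 2 3 4 5 6 7 8
G : 0 0 0 0 0 1 1 1 1
G_B(8) = 1.
Combined Grundy value = 1 ⊕ 1 = 0.
A winning move leaves total XOR = 0, i.e. changes one component's Grundy value g to g ⊕ X where X is the current total.
Heap A: target g' = 1⊕0 = 1, but every legal move changes the Grundy value (mex property), so 0 moves.
Heap B: target g' = 1⊕0 = 1, but every legal move changes the Grundy value (mex property), so 0 moves.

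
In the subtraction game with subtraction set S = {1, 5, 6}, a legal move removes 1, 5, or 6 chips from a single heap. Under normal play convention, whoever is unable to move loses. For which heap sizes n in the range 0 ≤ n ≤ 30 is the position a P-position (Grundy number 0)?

0, 2, 4, 11, 13, 15, 22, 24, 26

G(0) = 0
G(1) = mex{0} = 1
G(2) = mex{1} = 0
G(3) = mex{0} = 1
G(4) = mex{1} = 0
G(5) = mex{0,0} = 1
G(6) = mex{1,1,0} = 2
G(7) = mex{2,0,1} = 3
G(8) = mex{3,1,0} = 2
G(9) = mex{2,0,1} = 3
G(10) = mex{3,1,0} = 2
G(11) = mex{2,2,1} = 0
G(12) = mex{0,3,2} = 1
G(13) = mex{1,2,3} = 0
G(14) = mex{0,3,2} = 1
G(15) = mex{1,2,3} = 0
G(16) = mex{0,0,2} = 1
G(17) = mex{1,1,0} = 2
G(18) = mex{2,0,1} = 3
G(19) = mex{3,1,0} = 2
G(20) = mex{2,0,1} = 3
G(21) = mex{3,1,0} = 2
G(22) = mex{2,2,1} = 0
G(23) = mex{0,3,2} = 1
G(24) = mex{1,2,3} = 0
G(25) = mex{0,3,2} = 1
G(26) = mex{1,2,3} = 0
G(27) = mex{0,0,2} = 1
G(28) = mex{1,1,0} = 2
G(29) = mex{2,0,1} = 3
G(30) = mex{3,1,0} = 2
P-positions are exactly the n with G(n) = 0.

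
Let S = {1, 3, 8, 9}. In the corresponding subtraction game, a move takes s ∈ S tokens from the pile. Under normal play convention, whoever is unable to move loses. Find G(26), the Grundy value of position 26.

G(0) = 0
G(1) = mex{0} = 1
G(2) = mex{1} = 0
G(3) = mex{0,0} = 1
G(4) = mex{1,1} = 0
G(5) = mex{0,0} = 1
G(6) = mex{1,1} = 0
G(7) = mex{0,0} = 1
G(8) = mex{1,1,0} = 2
G(9) = mex{2,0,1,0} = 3
G(10) = mex{3,1,0,1} = 2
G(11) = mex{2,2,1,0} = 3
G(12) = mex{3,3,0,1} = 2
G(13) = mex{2,2,1,0} = 3
G(14) = mex{3,3,0,1} = 2
G(15) = mex{2,2,1,0} = 3
G(16) = mex{3,3,2,1} = 0
G(17) = mex{0,2,3,2} = 1
G(18) = mex{1,3,2,3} = 0
G(19) = mex{0,0,3,2} = 1
G(20) = mex{1,1,2,3} = 0
G(21) = mex{0,0,3,2} = 1
G(22) = mex{1,1,2,3} = 0
G(23) = mex{0,0,3,2} = 1
G(24) = mex{1,1,0,3} = 2
G(25) = mex{2,0,1,0} = 3
G(26) = mex{3,1,0,1} = 2

2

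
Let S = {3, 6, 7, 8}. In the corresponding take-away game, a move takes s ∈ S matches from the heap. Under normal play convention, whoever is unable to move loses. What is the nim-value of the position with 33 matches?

0

n :  0  1  2  3  4  5  6  7  8  9 10 11 12 13 14 15 16 17 18 19 20 21 22 23 24 25 26 27 28 29 30 31 32 33
G :  0  0  0  1  1  1  2  2  2  3  3  0  0  0  1  1  1  2  2  2  3  3  0  0  0  1  1  1  2  2  2  3  3  0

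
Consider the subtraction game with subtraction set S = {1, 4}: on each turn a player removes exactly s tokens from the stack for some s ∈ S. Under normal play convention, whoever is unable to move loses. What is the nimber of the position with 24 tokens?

n :  0  1  2  3  4  5  6  7  8  9 10 11 12 13 14 15 16 17 18 19 20 21 22 23 24
G :  0  1  0  1  2  0  1  0  1  2  0  1  0  1  2  0  1  0  1  2  0  1  0  1  2

2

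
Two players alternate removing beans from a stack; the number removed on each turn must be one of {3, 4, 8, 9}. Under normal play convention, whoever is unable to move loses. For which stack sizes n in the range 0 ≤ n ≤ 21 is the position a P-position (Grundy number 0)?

0, 1, 2, 7, 12, 13, 14, 19

n :  0  1  2  3  4  5  6  7  8  9 10 11 12 13 14 15 16 17 18 19 20 21
G :  0  0  0  1  1  1  2  0  2  3  1  3  0  0  0  1  1  1  2  0  2  3
P-positions are exactly the n with G(n) = 0.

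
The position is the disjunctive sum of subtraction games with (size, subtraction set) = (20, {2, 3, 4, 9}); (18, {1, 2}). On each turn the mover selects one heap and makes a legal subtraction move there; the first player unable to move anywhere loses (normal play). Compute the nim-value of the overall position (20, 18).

Heap A, S = {2, 3, 4, 9}:
G(0) = 0
G(1) = mex{} = 0
G(2) = mex{0} = 1
G(3) = mex{0,0} = 1
G(4) = mex{1,0,0} = 2
G(5) = mex{1,1,0} = 2
G(6) = mex{2,1,1} = 0
G(7) = mex{2,2,1} = 0
G(8) = mex{0,2,2} = 1
G(9) = mex{0,0,2,0} = 1
G(10) = mex{1,0,0,0} = 2
G(11) = mex{1,1,0,1} = 2
G(12) = mex{2,1,1,1} = 0
G(13) = mex{2,2,1,2} = 0
G(14) = mex{0,2,2,2} = 1
G(15) = mex{0,0,2,0} = 1
G(16) = mex{1,0,0,0} = 2
G(17) = mex{1,1,0,1} = 2
G(18) = mex{2,1,1,1} = 0
G(19) = mex{2,2,1,2} = 0
G(20) = mex{0,2,2,2} = 1
G_A(20) = 1.
Heap B, S = {1, 2}:
n :  0  1  2  3  4  5  6  7  8  9 10 11 12 13 14 15 16 17 18
G :  0  1  2  0  1  2  0  1  2  0  1  2  0  1  2  0  1  2  0
G_B(18) = 0.
Combined Grundy value = 1 ⊕ 0 = 1.

1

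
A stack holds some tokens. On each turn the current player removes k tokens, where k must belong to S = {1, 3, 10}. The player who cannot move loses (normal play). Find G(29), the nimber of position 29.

1

G(0) = 0
G(1) = mex{0} = 1
G(2) = mex{1} = 0
G(3) = mex{0,0} = 1
G(4) = mex{1,1} = 0
G(5) = mex{0,0} = 1
G(6) = mex{1,1} = 0
G(7) = mex{0,0} = 1
G(8) = mex{1,1} = 0
G(9) = mex{0,0} = 1
G(10) = mex{1,1,0} = 2
G(11) = mex{2,0,1} = 3
G(12) = mex{3,1,0} = 2
G(13) = mex{2,2,1} = 0
G(14) = mex{0,3,0} = 1
G(15) = mex{1,2,1} = 0
G(16) = mex{0,0,0} = 1
G(17) = mex{1,1,1} = 0
G(18) = mex{0,0,0} = 1
G(19) = mex{1,1,1} = 0
G(20) = mex{0,0,2} = 1
G(21) = mex{1,1,3} = 0
G(22) = mex{0,0,2} = 1
G(23) = mex{1,1,0} = 2
G(24) = mex{2,0,1} = 3
G(25) = mex{3,1,0} = 2
G(26) = mex{2,2,1} = 0
G(27) = mex{0,3,0} = 1
G(28) = mex{1,2,1} = 0
G(29) = mex{0,0,0} = 1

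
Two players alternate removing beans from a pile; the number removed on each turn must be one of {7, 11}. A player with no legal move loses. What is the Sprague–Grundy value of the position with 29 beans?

1

n :  0  1  2  3  4  5  6  7  8  9 10 11 12 13 14 15 16 17 18 19 20 21 22 23 24 25 26 27 28 29
G :  0  0  0  0  0  0  0  1  1  1  1  1  1  1  2  2  2  2  0  0  0  0  0  0  0  1  1  1  1  1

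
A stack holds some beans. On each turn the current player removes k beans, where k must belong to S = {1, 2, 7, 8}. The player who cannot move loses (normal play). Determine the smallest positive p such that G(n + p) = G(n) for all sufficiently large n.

3

G(0) = 0
G(1) = mex{0} = 1
G(2) = mex{1,0} = 2
G(3) = mex{2,1} = 0
G(4) = mex{0,2} = 1
G(5) = mex{1,0} = 2
G(6) = mex{2,1} = 0
G(7) = mex{0,2,0} = 1
G(8) = mex{1,0,1,0} = 2
G(9) = mex{2,1,2,1} = 0
G(10) = mex{0,2,0,2} = 1
G(11) = mex{1,0,1,0} = 2
G(12) = mex{2,1,2,1} = 0
G(13) = mex{0,2,0,2} = 1
G(14) = mex{1,0,1,0} = 2
G(n+3) = G(n) holds for n = 0,…,7 (a full window of length max(S) = 8), so the sequence is purely periodic with period 3.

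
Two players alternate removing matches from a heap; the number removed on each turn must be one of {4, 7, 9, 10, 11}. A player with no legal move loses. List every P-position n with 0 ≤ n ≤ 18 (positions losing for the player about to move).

0, 1, 2, 3, 15, 16, 17, 18

G(0) = 0
G(1) = mex{} = 0
G(2) = mex{} = 0
G(3) = mex{} = 0
G(4) = mex{0} = 1
G(5) = mex{0} = 1
G(6) = mex{0} = 1
G(7) = mex{0,0} = 1
G(8) = mex{1,0} = 2
G(9) = mex{1,0,0} = 2
G(10) = mex{1,0,0,0} = 2
G(11) = mex{1,1,0,0,0} = 2
G(12) = mex{2,1,0,0,0} = 3
G(13) = mex{2,1,1,0,0} = 3
G(14) = mex{2,1,1,1,0} = 3
G(15) = mex{2,2,1,1,1} = 0
G(16) = mex{3,2,1,1,1} = 0
G(17) = mex{3,2,2,1,1} = 0
G(18) = mex{3,2,2,2,1} = 0
P-positions are exactly the n with G(n) = 0.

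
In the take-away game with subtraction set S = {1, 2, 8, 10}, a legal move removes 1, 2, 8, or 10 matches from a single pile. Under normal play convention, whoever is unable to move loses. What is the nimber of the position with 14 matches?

2

G(0) = 0
G(1) = mex{0} = 1
G(2) = mex{1,0} = 2
G(3) = mex{2,1} = 0
G(4) = mex{0,2} = 1
G(5) = mex{1,0} = 2
G(6) = mex{2,1} = 0
G(7) = mex{0,2} = 1
G(8) = mex{1,0,0} = 2
G(9) = mex{2,1,1} = 0
G(10) = mex{0,2,2,0} = 1
G(11) = mex{1,0,0,1} = 2
G(12) = mex{2,1,1,2} = 0
G(13) = mex{0,2,2,0} = 1
G(14) = mex{1,0,0,1} = 2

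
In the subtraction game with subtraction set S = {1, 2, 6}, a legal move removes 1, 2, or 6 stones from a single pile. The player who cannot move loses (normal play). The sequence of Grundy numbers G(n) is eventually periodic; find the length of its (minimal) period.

n :  0  1  2  3  4  5  6  7  8  9 10 11 12 13 14 15
G :  0  1  2  0  1  2  3  0  1  2  0  1  2  3  0  1
G(n+7) = G(n) holds for n = 0,…,5 (a full window of length max(S) = 6), so the sequence is purely periodic with period 7.

7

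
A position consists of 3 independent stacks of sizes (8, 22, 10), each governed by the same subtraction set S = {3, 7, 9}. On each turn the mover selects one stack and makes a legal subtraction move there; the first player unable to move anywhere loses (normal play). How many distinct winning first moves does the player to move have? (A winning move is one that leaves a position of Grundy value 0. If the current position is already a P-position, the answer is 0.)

All stacks use S = {3, 7, 9}:
G(0) = 0
G(1) = mex{} = 0
G(2) = mex{} = 0
G(3) = mex{0} = 1
G(4) = mex{0} = 1
G(5) = mex{0} = 1
G(6) = mex{1} = 0
G(7) = mex{1,0} = 2
G(8) = mex{1,0} = 2
G(9) = mex{0,0,0} = 1
G(10) = mex{2,1,0} = 3
G(11) = mex{2,1,0} = 3
G(12) = mex{1,1,1} = 0
G(13) = mex{3,0,1} = 2
G(14) = mex{3,2,1} = 0
G(15) = mex{0,2,0} = 1
G(16) = mex{2,1,2} = 0
G(17) = mex{0,3,2} = 1
G(18) = mex{1,3,1} = 0
G(19) = mex{0,0,3} = 1
G(20) = mex{1,2,3} = 0
G(21) = mex{0,0,0} = 1
G(22) = mex{1,1,2} = 0
Stack A: G(8) = 2.
Stack B: G(22) = 0.
Stack C: G(10) = 3.
Combined Grundy value = 2 ⊕ 0 ⊕ 3 = 1.
A winning move leaves total XOR = 0, i.e. changes one component's Grundy value g to g ⊕ X where X is the current total.
Stack A: need g' = 2⊕1 = 3. Options: 8−3→G=1, 8−7→G=0. Hits: 0.
Stack B: need g' = 0⊕1 = 1. Options: 22−3→G=1, 22−7→G=1, 22−9→G=2. Hits: 2.
Stack C: need g' = 3⊕1 = 2. Options: 10−3→G=2, 10−7→G=1, 10−9→G=0. Hits: 1.

3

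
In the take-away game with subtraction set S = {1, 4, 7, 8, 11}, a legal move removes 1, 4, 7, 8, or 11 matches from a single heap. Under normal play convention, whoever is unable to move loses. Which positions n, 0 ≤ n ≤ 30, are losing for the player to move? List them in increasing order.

0, 2, 5, 14, 17, 19, 29

n :  0  1  2  3  4  5  6  7  8  9 10 11 12 13 14 15 16 17 18 19 20 21 22 23 24 25 26 27 28 29 30
G :  0  1  0  1  2  0  1  2  3  2  3  4  5  3  0  1  4  0  1  0  1  2  3  2  5  3  2  3  4  0  1
P-positions are exactly the n with G(n) = 0.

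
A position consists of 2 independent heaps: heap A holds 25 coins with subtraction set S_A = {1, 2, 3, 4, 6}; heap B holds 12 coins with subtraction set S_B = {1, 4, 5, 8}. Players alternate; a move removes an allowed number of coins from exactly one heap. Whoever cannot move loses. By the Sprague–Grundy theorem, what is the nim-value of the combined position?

1

Heap A, S = {1, 2, 3, 4, 6}:
G(0) = 0
G(1) = mex{0} = 1
G(2) = mex{1,0} = 2
G(3) = mex{2,1,0} = 3
G(4) = mex{3,2,1,0} = 4
G(5) = mex{4,3,2,1} = 0
G(6) = mex{0,4,3,2,0} = 1
G(7) = mex{1,0,4,3,1} = 2
G(8) = mex{2,1,0,4,2} = 3
G(9) = mex{3,2,1,0,3} = 4
G(10) = mex{4,3,2,1,4} = 0
G(11) = mex{0,4,3,2,0} = 1
G(12) = mex{1,0,4,3,1} = 2
G(13) = mex{2,1,0,4,2} = 3
G(14) = mex{3,2,1,0,3} = 4
G(15) = mex{4,3,2,1,4} = 0
G(16) = mex{0,4,3,2,0} = 1
G(17) = mex{1,0,4,3,1} = 2
G(18) = mex{2,1,0,4,2} = 3
G(19) = mex{3,2,1,0,3} = 4
G(20) = mex{4,3,2,1,4} = 0
G(21) = mex{0,4,3,2,0} = 1
G(22) = mex{1,0,4,3,1} = 2
G(23) = mex{2,1,0,4,2} = 3
G(24) = mex{3,2,1,0,3} = 4
G(25) = mex{4,3,2,1,4} = 0
G_A(25) = 0.
Heap B, S = {1, 4, 5, 8}:
n :  0  1  2  3  4  5  6  7  8  9 10 11 12
G :  0  1  0  1  2  3  2  3  4  0  1  0  1
G_B(12) = 1.
Combined Grundy value = 0 ⊕ 1 = 1.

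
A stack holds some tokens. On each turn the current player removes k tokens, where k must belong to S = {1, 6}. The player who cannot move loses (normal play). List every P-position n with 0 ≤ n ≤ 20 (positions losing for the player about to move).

0, 2, 4, 7, 9, 11, 14, 16, 18

n :  0  1  2  3  4  5  6  7  8  9 10 11 12 13 14 15 16 17 18 19 20
G :  0  1  0  1  0  1  2  0  1  0  1  0  1  2  0  1  0  1  0  1  2
P-positions are exactly the n with G(n) = 0.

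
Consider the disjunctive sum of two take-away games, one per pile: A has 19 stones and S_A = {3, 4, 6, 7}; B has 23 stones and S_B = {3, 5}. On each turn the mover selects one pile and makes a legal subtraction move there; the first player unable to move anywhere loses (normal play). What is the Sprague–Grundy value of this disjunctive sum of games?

1

Pile A, S = {3, 4, 6, 7}:
n :  0  1  2  3  4  5  6  7  8  9 10 11 12 13 14 15 16 17 18 19
G :  0  0  0  1  1  1  2  2  2  3  0  0  0  1  1  1  2  2  2  3
G_A(19) = 3.
Pile B, S = {3, 5}:
n :  0  1  2  3  4  5  6  7  8  9 10 11 12 13 14 15 16 17 18 19 20 21 22 23
G :  0  0  0  1  1  1  2  2  0  0  0  1  1  1  2  2  0  0  0  1  1  1  2  2
G_B(23) = 2.
Combined Grundy value = 3 ⊕ 2 = 1.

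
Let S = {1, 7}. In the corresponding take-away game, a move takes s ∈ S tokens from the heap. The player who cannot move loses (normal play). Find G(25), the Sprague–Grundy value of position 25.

n :  0  1  2  3  4  5  6  7  8  9 10 11 12 13 14 15 16 17 18 19 20 21 22 23 24 25
G :  0  1  0  1  0  1  0  1  0  1  0  1  0  1  0  1  0  1  0  1  0  1  0  1  0  1

1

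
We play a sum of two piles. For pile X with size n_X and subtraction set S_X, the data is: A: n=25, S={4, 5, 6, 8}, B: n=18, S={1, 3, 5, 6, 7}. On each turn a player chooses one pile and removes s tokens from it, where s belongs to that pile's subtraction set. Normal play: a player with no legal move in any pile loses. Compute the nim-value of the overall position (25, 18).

Pile A, S = {4, 5, 6, 8}:
n :  0  1  2  3  4  5  6  7  8  9 10 11 12 13 14 15 16 17 18 19 20 21 22 23 24 25
G :  0  0  0  0  1  1  1  1  2  2  2  2  0  0  0  0  1  1  1  1  2  2  2  2  0  0
G_A(25) = 0.
Pile B, S = {1, 3, 5, 6, 7}:
n :  0  1  2  3  4  5  6  7  8  9 10 11 12 13 14 15 16 17 18
G :  0  1  0  1  0  1  2  3  2  3  2  3  0  1  0  1  0  1  2
G_B(18) = 2.
Combined Grundy value = 0 ⊕ 2 = 2.

2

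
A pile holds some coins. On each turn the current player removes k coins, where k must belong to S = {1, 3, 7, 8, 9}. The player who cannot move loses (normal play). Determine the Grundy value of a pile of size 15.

n :  0  1  2  3  4  5  6  7  8  9 10 11 12 13 14 15
G :  0  1  0  1  0  1  0  1  2  3  2  3  2  3  2  3

3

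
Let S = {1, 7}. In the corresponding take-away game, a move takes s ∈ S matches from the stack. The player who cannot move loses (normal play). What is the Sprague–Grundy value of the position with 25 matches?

G(0) = 0
G(1) = mex{0} = 1
G(2) = mex{1} = 0
G(3) = mex{0} = 1
G(4) = mex{1} = 0
G(5) = mex{0} = 1
G(6) = mex{1} = 0
G(7) = mex{0,0} = 1
G(8) = mex{1,1} = 0
G(9) = mex{0,0} = 1
G(10) = mex{1,1} = 0
G(11) = mex{0,0} = 1
G(12) = mex{1,1} = 0
G(13) = mex{0,0} = 1
G(14) = mex{1,1} = 0
G(15) = mex{0,0} = 1
G(16) = mex{1,1} = 0
G(17) = mex{0,0} = 1
G(18) = mex{1,1} = 0
G(19) = mex{0,0} = 1
G(20) = mex{1,1} = 0
G(21) = mex{0,0} = 1
G(22) = mex{1,1} = 0
G(23) = mex{0,0} = 1
G(24) = mex{1,1} = 0
G(25) = mex{0,0} = 1

1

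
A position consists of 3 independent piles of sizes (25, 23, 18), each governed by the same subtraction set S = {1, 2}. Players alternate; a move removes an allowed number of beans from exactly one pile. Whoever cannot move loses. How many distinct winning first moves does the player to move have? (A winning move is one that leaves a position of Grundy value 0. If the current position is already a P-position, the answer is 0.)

All piles use S = {1, 2}:
G(0) = 0
G(1) = mex{0} = 1
G(2) = mex{1,0} = 2
G(3) = mex{2,1} = 0
G(4) = mex{0,2} = 1
G(5) = mex{1,0} = 2
G(6) = mex{2,1} = 0
G(7) = mex{0,2} = 1
G(8) = mex{1,0} = 2
G(9) = mex{2,1} = 0
G(10) = mex{0,2} = 1
G(11) = mex{1,0} = 2
G(12) = mex{2,1} = 0
G(13) = mex{0,2} = 1
G(14) = mex{1,0} = 2
G(15) = mex{2,1} = 0
G(16) = mex{0,2} = 1
G(17) = mex{1,0} = 2
G(18) = mex{2,1} = 0
G(19) = mex{0,2} = 1
G(20) = mex{1,0} = 2
G(21) = mex{2,1} = 0
G(22) = mex{0,2} = 1
G(23) = mex{1,0} = 2
G(24) = mex{2,1} = 0
G(25) = mex{0,2} = 1
Pile A: G(25) = 1.
Pile B: G(23) = 2.
Pile C: G(18) = 0.
Combined Grundy value = 1 ⊕ 2 ⊕ 0 = 3.
A winning move leaves total XOR = 0, i.e. changes one component's Grundy value g to g ⊕ X where X is the current total.
Pile A: need g' = 1⊕3 = 2. Options: 25−1→G=0, 25−2→G=2. Hits: 1.
Pile B: need g' = 2⊕3 = 1. Options: 23−1→G=1, 23−2→G=0. Hits: 1.
Pile C: need g' = 0⊕3 = 3. Options: 18−1→G=2, 18−2→G=1. Hits: 0.

2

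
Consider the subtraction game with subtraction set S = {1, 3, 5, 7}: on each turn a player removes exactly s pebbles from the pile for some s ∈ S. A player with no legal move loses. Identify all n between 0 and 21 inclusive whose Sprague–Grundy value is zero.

n :  0  1  2  3  4  5  6  7  8  9 10 11 12 13 14 15 16 17 18 19 20 21
G :  0  1  0  1  0  1  0  1  0  1  0  1  0  1  0  1  0  1  0  1  0  1
P-positions are exactly the n with G(n) = 0.

0, 2, 4, 6, 8, 10, 12, 14, 16, 18, 20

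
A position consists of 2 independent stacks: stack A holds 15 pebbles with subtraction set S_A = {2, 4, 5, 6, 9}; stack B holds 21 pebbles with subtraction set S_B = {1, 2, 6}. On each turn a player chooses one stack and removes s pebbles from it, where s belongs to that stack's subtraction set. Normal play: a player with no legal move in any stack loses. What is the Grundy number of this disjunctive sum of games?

Stack A, S = {2, 4, 5, 6, 9}:
G(0) = 0
G(1) = mex{} = 0
G(2) = mex{0} = 1
G(3) = mex{0} = 1
G(4) = mex{1,0} = 2
G(5) = mex{1,0,0} = 2
G(6) = mex{2,1,0,0} = 3
G(7) = mex{2,1,1,0} = 3
G(8) = mex{3,2,1,1} = 0
G(9) = mex{3,2,2,1,0} = 4
G(10) = mex{0,3,2,2,0} = 1
G(11) = mex{4,3,3,2,1} = 0
G(12) = mex{1,0,3,3,1} = 2
G(13) = mex{0,4,0,3,2} = 1
G(14) = mex{2,1,4,0,2} = 3
G(15) = mex{1,0,1,4,3} = 2
G_A(15) = 2.
Stack B, S = {1, 2, 6}:
G(0) = 0
G(1) = mex{0} = 1
G(2) = mex{1,0} = 2
G(3) = mex{2,1} = 0
G(4) = mex{0,2} = 1
G(5) = mex{1,0} = 2
G(6) = mex{2,1,0} = 3
G(7) = mex{3,2,1} = 0
G(8) = mex{0,3,2} = 1
G(9) = mex{1,0,0} = 2
G(10) = mex{2,1,1} = 0
G(11) = mex{0,2,2} = 1
G(12) = mex{1,0,3} = 2
G(13) = mex{2,1,0} = 3
G(14) = mex{3,2,1} = 0
G(15) = mex{0,3,2} = 1
G(16) = mex{1,0,0} = 2
G(17) = mex{2,1,1} = 0
G(18) = mex{0,2,2} = 1
G(19) = mex{1,0,3} = 2
G(20) = mex{2,1,0} = 3
G(21) = mex{3,2,1} = 0
G_B(21) = 0.
Combined Grundy value = 2 ⊕ 0 = 2.

2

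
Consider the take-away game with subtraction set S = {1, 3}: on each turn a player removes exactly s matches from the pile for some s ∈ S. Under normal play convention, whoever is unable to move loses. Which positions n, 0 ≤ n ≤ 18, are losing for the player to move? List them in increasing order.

n :  0  1  2  3  4  5  6  7  8  9 10 11 12 13 14 15 16 17 18
G :  0  1  0  1  0  1  0  1  0  1  0  1  0  1  0  1  0  1  0
P-positions are exactly the n with G(n) = 0.

0, 2, 4, 6, 8, 10, 12, 14, 16, 18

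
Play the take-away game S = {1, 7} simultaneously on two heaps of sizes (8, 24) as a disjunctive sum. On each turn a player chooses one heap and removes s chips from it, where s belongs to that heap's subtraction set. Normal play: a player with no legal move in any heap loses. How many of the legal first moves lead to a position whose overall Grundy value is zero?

All heaps use S = {1, 7}:
G(0) = 0
G(1) = mex{0} = 1
G(2) = mex{1} = 0
G(3) = mex{0} = 1
G(4) = mex{1} = 0
G(5) = mex{0} = 1
G(6) = mex{1} = 0
G(7) = mex{0,0} = 1
G(8) = mex{1,1} = 0
G(9) = mex{0,0} = 1
G(10) = mex{1,1} = 0
G(11) = mex{0,0} = 1
G(12) = mex{1,1} = 0
G(13) = mex{0,0} = 1
G(14) = mex{1,1} = 0
G(15) = mex{0,0} = 1
G(16) = mex{1,1} = 0
G(17) = mex{0,0} = 1
G(18) = mex{1,1} = 0
G(19) = mex{0,0} = 1
G(20) = mex{1,1} = 0
G(21) = mex{0,0} = 1
G(22) = mex{1,1} = 0
G(23) = mex{0,0} = 1
G(24) = mex{1,1} = 0
Heap A: G(8) = 0.
Heap B: G(24) = 0.
Combined Grundy value = 0 ⊕ 0 = 0.
A winning move leaves total XOR = 0, i.e. changes one component's Grundy value g to g ⊕ X where X is the current total.
Heap A: target g' = 0⊕0 = 0, but every legal move changes the Grundy value (mex property), so 0 moves.
Heap B: target g' = 0⊕0 = 0, but every legal move changes the Grundy value (mex property), so 0 moves.

0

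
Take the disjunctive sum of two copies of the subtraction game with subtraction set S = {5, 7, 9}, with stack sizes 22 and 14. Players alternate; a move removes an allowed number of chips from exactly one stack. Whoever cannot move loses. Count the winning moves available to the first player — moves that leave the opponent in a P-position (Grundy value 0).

5

All stacks use S = {5, 7, 9}:
n :  0  1  2  3  4  5  6  7  8  9 10 11 12 13 14 15 16 17 18 19 20 21 22
G :  0  0  0  0  0  1  1  1  1  1  2  2  2  2  0  0  0  0  0  1  1  1  1
Stack A: G(22) = 1.
Stack B: G(14) = 0.
Combined Grundy value = 1 ⊕ 0 = 1.
A winning move leaves total XOR = 0, i.e. changes one component's Grundy value g to g ⊕ X where X is the current total.
Stack A: need g' = 1⊕1 = 0. Options: 22−5→G=0, 22−7→G=0, 22−9→G=2. Hits: 2.
Stack B: need g' = 0⊕1 = 1. Options: 14−5→G=1, 14−7→G=1, 14−9→G=1. Hits: 3.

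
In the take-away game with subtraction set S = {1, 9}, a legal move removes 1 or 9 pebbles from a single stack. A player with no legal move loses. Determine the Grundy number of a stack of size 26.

G(0) = 0
G(1) = mex{0} = 1
G(2) = mex{1} = 0
G(3) = mex{0} = 1
G(4) = mex{1} = 0
G(5) = mex{0} = 1
G(6) = mex{1} = 0
G(7) = mex{0} = 1
G(8) = mex{1} = 0
G(9) = mex{0,0} = 1
G(10) = mex{1,1} = 0
G(11) = mex{0,0} = 1
G(12) = mex{1,1} = 0
G(13) = mex{0,0} = 1
G(14) = mex{1,1} = 0
G(15) = mex{0,0} = 1
G(16) = mex{1,1} = 0
G(17) = mex{0,0} = 1
G(18) = mex{1,1} = 0
G(19) = mex{0,0} = 1
G(20) = mex{1,1} = 0
G(21) = mex{0,0} = 1
G(22) = mex{1,1} = 0
G(23) = mex{0,0} = 1
G(24) = mex{1,1} = 0
G(25) = mex{0,0} = 1
G(26) = mex{1,1} = 0

0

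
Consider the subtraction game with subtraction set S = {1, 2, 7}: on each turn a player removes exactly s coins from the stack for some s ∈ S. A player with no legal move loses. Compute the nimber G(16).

G(0) = 0
G(1) = mex{0} = 1
G(2) = mex{1,0} = 2
G(3) = mex{2,1} = 0
G(4) = mex{0,2} = 1
G(5) = mex{1,0} = 2
G(6) = mex{2,1} = 0
G(7) = mex{0,2,0} = 1
G(8) = mex{1,0,1} = 2
G(9) = mex{2,1,2} = 0
G(10) = mex{0,2,0} = 1
G(11) = mex{1,0,1} = 2
G(12) = mex{2,1,2} = 0
G(13) = mex{0,2,0} = 1
G(14) = mex{1,0,1} = 2
G(15) = mex{2,1,2} = 0
G(16) = mex{0,2,0} = 1

1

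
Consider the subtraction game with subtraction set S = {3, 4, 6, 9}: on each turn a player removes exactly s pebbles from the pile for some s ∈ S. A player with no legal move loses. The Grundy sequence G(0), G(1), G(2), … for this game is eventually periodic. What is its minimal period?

12

n :  0  1  2  3  4  5  6  7  8  9 10 11 12 13 14 15 16 17 18 19 20 21 22 23 24 25
G :  0  0  0  1  1  1  2  2  2  3  3  3  0  0  0  1  1  1  2  2  2  3  3  3  0  0
G(n+12) = G(n) holds for n = 0,…,8 (a full window of length max(S) = 9), so the sequence is purely periodic with period 12.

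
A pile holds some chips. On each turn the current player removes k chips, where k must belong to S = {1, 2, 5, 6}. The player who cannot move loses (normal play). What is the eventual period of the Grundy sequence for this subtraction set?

n :  0  1  2  3  4  5  6  7  8  9 10 11 12 13 14 15
G :  0  1  2  0  1  2  3  0  1  2  0  1  2  3  0  1
G(n+7) = G(n) holds for n = 0,…,5 (a full window of length max(S) = 6), so the sequence is purely periodic with period 7.

7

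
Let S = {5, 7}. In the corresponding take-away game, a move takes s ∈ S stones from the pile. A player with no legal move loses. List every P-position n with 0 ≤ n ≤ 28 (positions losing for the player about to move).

G(0) = 0
G(1) = mex{} = 0
G(2) = mex{} = 0
G(3) = mex{} = 0
G(4) = mex{} = 0
G(5) = mex{0} = 1
G(6) = mex{0} = 1
G(7) = mex{0,0} = 1
G(8) = mex{0,0} = 1
G(9) = mex{0,0} = 1
G(10) = mex{1,0} = 2
G(11) = mex{1,0} = 2
G(12) = mex{1,1} = 0
G(13) = mex{1,1} = 0
G(14) = mex{1,1} = 0
G(15) = mex{2,1} = 0
G(16) = mex{2,1} = 0
G(17) = mex{0,2} = 1
G(18) = mex{0,2} = 1
G(19) = mex{0,0} = 1
G(20) = mex{0,0} = 1
G(21) = mex{0,0} = 1
G(22) = mex{1,0} = 2
G(23) = mex{1,0} = 2
G(24) = mex{1,1} = 0
G(25) = mex{1,1} = 0
G(26) = mex{1,1} = 0
G(27) = mex{2,1} = 0
G(28) = mex{2,1} = 0
P-positions are exactly the n with G(n) = 0.

0, 1, 2, 3, 4, 12, 13, 14, 15, 16, 24, 25, 26, 27, 28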